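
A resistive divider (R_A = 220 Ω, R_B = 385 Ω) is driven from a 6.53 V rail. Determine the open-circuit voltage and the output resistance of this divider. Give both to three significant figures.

V_th = 4.16 V, R_th = 140 Ω

V_th is the open-circuit tap voltage: 6.53 × 385/(220 + 385) = 4.16 V.
With the supply zeroed, R_A and R_B appear in parallel from the tap: R_th = R_A‖R_B = (220 × 385)/605.0 = 140 Ω.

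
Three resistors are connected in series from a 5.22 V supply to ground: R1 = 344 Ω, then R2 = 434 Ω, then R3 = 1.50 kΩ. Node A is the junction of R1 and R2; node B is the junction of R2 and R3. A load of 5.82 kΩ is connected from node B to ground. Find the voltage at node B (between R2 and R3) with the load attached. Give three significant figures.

V ≈ 3.16 V

At node B, R3 is in parallel with the load: R3‖R_L = 1193 Ω.
Below node A the resistance is R2 + (R3‖R_L) = 1627 Ω, so V_A = 5.22 × 1627/1971 = 4.309 V.
Then V_B = V_A × (R3‖R_L)/(R2 + R3‖R_L) = 4.309 × 1193/1627 = 3.16 V.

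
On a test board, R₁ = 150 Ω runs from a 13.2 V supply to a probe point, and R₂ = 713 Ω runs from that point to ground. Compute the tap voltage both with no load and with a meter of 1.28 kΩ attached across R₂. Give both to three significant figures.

Unloaded: 10.9 V; loaded: 9.94 V

Open-circuit: V = 13.2 × 713/(150 + 713) = 10.9 V.
With the load, R₂ becomes R₂‖R_L = 457.9 Ω, so V = 13.2 × 457.9/607.9 = 9.94 V.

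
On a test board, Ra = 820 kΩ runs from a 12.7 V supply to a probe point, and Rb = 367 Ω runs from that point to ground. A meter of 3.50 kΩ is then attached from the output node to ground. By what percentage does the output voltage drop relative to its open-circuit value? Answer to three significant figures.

Unloaded V = 12.7 × 367/820400 = 0.0056815 V.
Loaded: Rb‖R_L = 332.2 Ω, giving V = 12.7 × 332.2/820300 = 0.0051425 V.
Drop = (0.0056815 − 0.0051425) / 0.0056815 = 9.49 %.

9.49 %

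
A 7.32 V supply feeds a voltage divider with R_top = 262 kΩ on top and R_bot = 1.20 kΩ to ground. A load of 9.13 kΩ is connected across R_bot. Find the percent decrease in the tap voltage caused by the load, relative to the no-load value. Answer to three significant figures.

11.6 %

Unloaded V = 7.32 × 1.20/263.2 = 0.033374 V.
Loaded: R_bot‖R_L = 1.061 kΩ, giving V = 7.32 × 1.061/263.1 = 0.029513 V.
Drop = (0.033374 − 0.029513) / 0.033374 = 11.6 %.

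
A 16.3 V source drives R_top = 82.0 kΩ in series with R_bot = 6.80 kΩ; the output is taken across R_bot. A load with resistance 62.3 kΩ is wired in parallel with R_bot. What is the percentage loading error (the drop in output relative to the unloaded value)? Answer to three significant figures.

9.16 %

The divider's output (Thévenin) resistance is R_top‖R_bot = 6.279 kΩ.
Fractional drop under load = R_th/(R_th + R_L) = 6.279 / (6.279 + 62.3) = 0.09156.
So the output falls by 9.16 %.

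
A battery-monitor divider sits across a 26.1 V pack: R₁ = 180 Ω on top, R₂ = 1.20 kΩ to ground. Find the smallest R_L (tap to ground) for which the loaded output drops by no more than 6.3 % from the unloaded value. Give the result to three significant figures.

Output resistance R_th = R₁‖R₂ = (180 × 1200)/1380 = 156.5 Ω.
The fractional drop is R_th/(R_th + R_L); requiring this ≤ 0.0630 gives R_L ≥ R_th(1/0.0630 − 1) = 156.5 × 14.87 = 2.33 kΩ.

R_L(min) ≈ 2.33 kΩ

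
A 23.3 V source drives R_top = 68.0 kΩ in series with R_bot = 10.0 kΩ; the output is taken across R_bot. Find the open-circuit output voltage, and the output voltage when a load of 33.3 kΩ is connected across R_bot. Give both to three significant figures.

Open-circuit: V = 23.3 × 10.0/(68.0 + 10.0) = 2.99 V.
With the load, R_bot becomes R_bot‖R_L = 7.691 kΩ, so V = 23.3 × 7.691/75.69 = 2.37 V.

Unloaded: 2.99 V; loaded: 2.37 V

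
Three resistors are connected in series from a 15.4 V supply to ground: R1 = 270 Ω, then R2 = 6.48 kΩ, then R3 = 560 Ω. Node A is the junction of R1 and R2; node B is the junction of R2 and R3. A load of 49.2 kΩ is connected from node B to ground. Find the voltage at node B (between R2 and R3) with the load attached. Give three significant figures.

At node B, R3 is in parallel with the load: R3‖R_L = 553.7 Ω.
Below node A the resistance is R2 + (R3‖R_L) = 7034 Ω, so V_A = 15.4 × 7034/7304 = 14.83 V.
Then V_B = V_A × (R3‖R_L)/(R2 + R3‖R_L) = 14.83 × 553.7/7034 = 1.17 V.

V ≈ 1.17 V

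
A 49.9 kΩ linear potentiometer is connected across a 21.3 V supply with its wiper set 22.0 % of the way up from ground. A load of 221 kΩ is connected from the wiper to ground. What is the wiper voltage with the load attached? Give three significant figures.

V ≈ 4.51 V

The wiper splits the pot into (1−α)R = 38.92 kΩ above and αR = 10.98 kΩ below.
Lower section ‖ load = 10.46 kΩ.
V_wiper = 21.3 × 10.46/(38.92 + 10.46) = 4.51 V.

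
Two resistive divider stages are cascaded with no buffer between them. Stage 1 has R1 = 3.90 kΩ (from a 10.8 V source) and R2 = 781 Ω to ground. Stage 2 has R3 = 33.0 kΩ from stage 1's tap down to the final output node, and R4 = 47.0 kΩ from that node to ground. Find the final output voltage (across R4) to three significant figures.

Stage 2 presents R3+R4 = 80000 Ω as a load on stage 1's tap.
Stage 1's lower leg becomes R2‖(R3+R4) = 773.4 Ω, so V_mid = 10.8 × 773.4/4673 = 1.787 V.
Stage 2 is itself unloaded: V_out = V_mid × R4/(R3+R4) = 1.787 × 47000/80000 = 1.05 V.

V_out ≈ 1.05 V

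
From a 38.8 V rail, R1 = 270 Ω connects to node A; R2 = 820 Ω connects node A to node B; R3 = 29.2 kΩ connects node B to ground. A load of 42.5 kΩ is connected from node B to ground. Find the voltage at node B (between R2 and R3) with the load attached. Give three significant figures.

V ≈ 36.5 V

At node B, R3 is in parallel with the load: R3‖R_L = 17310 Ω.
Below node A the resistance is R2 + (R3‖R_L) = 18130 Ω, so V_A = 38.8 × 18130/18400 = 38.23 V.
Then V_B = V_A × (R3‖R_L)/(R2 + R3‖R_L) = 38.23 × 17310/18130 = 36.5 V.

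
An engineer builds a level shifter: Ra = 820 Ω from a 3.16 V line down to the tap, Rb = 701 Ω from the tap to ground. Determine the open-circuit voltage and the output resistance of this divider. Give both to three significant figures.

V_th = 1.46 V, R_th = 378 Ω

V_th is the open-circuit tap voltage: 3.16 × 701/(820 + 701) = 1.46 V.
With the supply zeroed, Ra and Rb appear in parallel from the tap: R_th = Ra‖Rb = (820 × 701)/1521 = 378 Ω.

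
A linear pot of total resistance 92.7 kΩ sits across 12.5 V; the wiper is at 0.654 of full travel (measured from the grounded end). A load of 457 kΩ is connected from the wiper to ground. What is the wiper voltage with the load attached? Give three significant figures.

The wiper splits the pot into (1−α)R = 32.07 kΩ above and αR = 60.63 kΩ below.
Lower section ‖ load = 53.53 kΩ.
V_wiper = 12.5 × 53.53/(32.07 + 53.53) = 7.82 V.

V ≈ 7.82 V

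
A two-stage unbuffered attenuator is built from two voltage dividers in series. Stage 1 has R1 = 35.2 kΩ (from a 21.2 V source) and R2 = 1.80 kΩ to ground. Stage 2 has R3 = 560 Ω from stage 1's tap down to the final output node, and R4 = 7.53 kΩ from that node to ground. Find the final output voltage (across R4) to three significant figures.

V_out ≈ 0.792 V

Stage 2 presents R3+R4 = 8090 Ω as a load on stage 1's tap.
Stage 1's lower leg becomes R2‖(R3+R4) = 1472 Ω, so V_mid = 21.2 × 1472/36670 = 0.8512 V.
Stage 2 is itself unloaded: V_out = V_mid × R4/(R3+R4) = 0.8512 × 7530/8090 = 0.792 V.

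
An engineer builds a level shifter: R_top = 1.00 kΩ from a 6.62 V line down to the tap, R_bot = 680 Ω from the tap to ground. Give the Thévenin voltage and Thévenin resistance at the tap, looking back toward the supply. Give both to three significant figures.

V_th = 2.68 V, R_th = 405 Ω

V_th is the open-circuit tap voltage: 6.62 × 680/(1000 + 680) = 2.68 V.
With the supply zeroed, R_top and R_bot appear in parallel from the tap: R_th = R_top‖R_bot = (1000 × 680)/1680 = 405 Ω.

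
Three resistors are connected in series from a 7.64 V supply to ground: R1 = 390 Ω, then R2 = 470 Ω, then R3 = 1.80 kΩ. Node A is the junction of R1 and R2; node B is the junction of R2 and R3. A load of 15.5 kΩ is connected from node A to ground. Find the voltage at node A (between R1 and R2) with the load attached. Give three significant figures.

V ≈ 6.38 V

Below node A the series string R2+R3 = 2270 Ω sits in parallel with the 15500 Ω load: 1980 Ω.
V_A = 7.64 × 1980/(390 + 1980) = 6.38 V.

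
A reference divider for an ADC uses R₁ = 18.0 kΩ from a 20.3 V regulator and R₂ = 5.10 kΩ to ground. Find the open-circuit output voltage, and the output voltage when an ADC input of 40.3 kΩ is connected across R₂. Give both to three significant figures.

Unloaded: 4.48 V; loaded: 4.08 V

Open-circuit: V = 20.3 × 5.10/(18.0 + 5.10) = 4.48 V.
With the load, R₂ becomes R₂‖R_L = 4.527 kΩ, so V = 20.3 × 4.527/22.53 = 4.08 V.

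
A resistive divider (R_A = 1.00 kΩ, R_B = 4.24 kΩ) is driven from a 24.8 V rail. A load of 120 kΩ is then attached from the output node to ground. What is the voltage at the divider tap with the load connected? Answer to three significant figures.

The load sits in parallel with R_B: R_B‖R_L = (4.24 × 120) / (4.24 + 120) = 4.095 kΩ.
V_out = 24.8 × 4.095 / (1.00 + 4.095) = 24.8 × 4.095/5.095 = 19.9 V.

V_out ≈ 19.9 V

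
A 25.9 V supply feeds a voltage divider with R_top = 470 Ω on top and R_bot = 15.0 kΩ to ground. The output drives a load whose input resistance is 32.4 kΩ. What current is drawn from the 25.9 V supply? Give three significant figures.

I ≈ 2.42 mA

R_bot‖R_L = 10250 Ω, so the source sees R_top + R_bot‖R_L = 10720 Ω.
I = 25.9 V / 10720 Ω = 2.42 mA.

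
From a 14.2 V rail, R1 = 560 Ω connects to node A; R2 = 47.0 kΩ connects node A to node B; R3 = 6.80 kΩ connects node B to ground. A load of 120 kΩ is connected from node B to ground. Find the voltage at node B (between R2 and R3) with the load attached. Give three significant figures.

At node B, R3 is in parallel with the load: R3‖R_L = 6435 Ω.
Below node A the resistance is R2 + (R3‖R_L) = 53440 Ω, so V_A = 14.2 × 53440/54000 = 14.05 V.
Then V_B = V_A × (R3‖R_L)/(R2 + R3‖R_L) = 14.05 × 6435/53440 = 1.69 V.

V ≈ 1.69 V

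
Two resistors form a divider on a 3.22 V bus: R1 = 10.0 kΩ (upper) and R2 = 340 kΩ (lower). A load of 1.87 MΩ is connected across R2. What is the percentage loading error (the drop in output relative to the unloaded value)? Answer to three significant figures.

The divider's output (Thévenin) resistance is R1‖R2 = 9.714 kΩ.
Fractional drop under load = R_th/(R_th + R_L) = 9.714 / (9.714 + 1870) = 0.005168.
So the output falls by 0.517 %.

0.517 %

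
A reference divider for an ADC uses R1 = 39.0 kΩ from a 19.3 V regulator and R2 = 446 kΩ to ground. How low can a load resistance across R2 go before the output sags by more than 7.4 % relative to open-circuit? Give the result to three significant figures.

R_L(min) ≈ 449 kΩ

Output resistance R_th = R1‖R2 = (39.0 × 446)/485.0 = 35.86 kΩ.
The fractional drop is R_th/(R_th + R_L); requiring this ≤ 0.0740 gives R_L ≥ R_th(1/0.0740 − 1) = 35.86 × 12.51 = 449 kΩ.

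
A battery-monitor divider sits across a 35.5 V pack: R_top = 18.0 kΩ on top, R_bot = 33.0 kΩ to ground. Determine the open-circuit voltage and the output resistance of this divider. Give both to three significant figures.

V_th = 23.0 V, R_th = 11.6 kΩ

V_th is the open-circuit tap voltage: 35.5 × 33.0/(18.0 + 33.0) = 23.0 V.
With the supply zeroed, R_top and R_bot appear in parallel from the tap: R_th = R_top‖R_bot = (18.0 × 33.0)/51.00 = 11.6 kΩ.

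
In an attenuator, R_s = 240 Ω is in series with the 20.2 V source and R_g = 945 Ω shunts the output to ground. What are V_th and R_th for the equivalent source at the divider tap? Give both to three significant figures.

V_th = 16.1 V, R_th = 191 Ω

V_th is the open-circuit tap voltage: 20.2 × 945/(240 + 945) = 16.1 V.
With the supply zeroed, R_s and R_g appear in parallel from the tap: R_th = R_s‖R_g = (240 × 945)/1185 = 191 Ω.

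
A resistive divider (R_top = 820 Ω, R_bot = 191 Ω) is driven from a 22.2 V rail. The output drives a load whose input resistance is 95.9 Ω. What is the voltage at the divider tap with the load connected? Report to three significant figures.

The load sits in parallel with R_bot: R_bot‖R_L = (191 × 95.9) / (191 + 95.9) = 63.84 Ω.
V_out = 22.2 × 63.84 / (820 + 63.84) = 22.2 × 63.84/883.8 = 1.60 V.
(Unloaded it would have been 4.19 V.)

V_out ≈ 1.60 V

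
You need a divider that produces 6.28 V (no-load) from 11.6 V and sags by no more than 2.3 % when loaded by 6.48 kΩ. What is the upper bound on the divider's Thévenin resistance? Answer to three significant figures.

R_th ≤ 153 Ω

Loading drop = R_th/(R_th + R_L) ≤ 0.0230, so R_th ≤ R_L · ε/(1−ε) = 6.48 kΩ × 0.0230/0.9770 = 153 Ω.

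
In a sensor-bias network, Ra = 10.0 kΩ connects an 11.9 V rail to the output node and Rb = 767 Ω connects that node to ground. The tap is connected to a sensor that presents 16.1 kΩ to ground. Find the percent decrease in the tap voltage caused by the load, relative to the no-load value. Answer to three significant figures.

The divider's output (Thévenin) resistance is Ra‖Rb = 712.4 Ω.
Fractional drop under load = R_th/(R_th + R_L) = 712.4 / (712.4 + 16100) = 0.04237.
So the output falls by 4.24 %.

4.24 %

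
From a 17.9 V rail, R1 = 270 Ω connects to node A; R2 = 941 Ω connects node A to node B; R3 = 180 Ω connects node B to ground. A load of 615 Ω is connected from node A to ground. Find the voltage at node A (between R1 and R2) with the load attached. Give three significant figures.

Below node A the series string R2+R3 = 1121 Ω sits in parallel with the 615 Ω load: 397.1 Ω.
V_A = 17.9 × 397.1/(270 + 397.1) = 10.7 V.

V ≈ 10.7 V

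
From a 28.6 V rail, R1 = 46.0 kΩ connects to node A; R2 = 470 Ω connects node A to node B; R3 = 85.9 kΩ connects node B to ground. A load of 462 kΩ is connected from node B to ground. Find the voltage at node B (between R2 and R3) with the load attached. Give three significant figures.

At node B, R3 is in parallel with the load: R3‖R_L = 72430 Ω.
Below node A the resistance is R2 + (R3‖R_L) = 72900 Ω, so V_A = 28.6 × 72900/118900 = 17.54 V.
Then V_B = V_A × (R3‖R_L)/(R2 + R3‖R_L) = 17.54 × 72430/72900 = 17.4 V.

V ≈ 17.4 V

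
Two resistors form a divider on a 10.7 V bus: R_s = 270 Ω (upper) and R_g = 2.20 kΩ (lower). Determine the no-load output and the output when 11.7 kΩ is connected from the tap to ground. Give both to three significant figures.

Unloaded: 9.53 V; loaded: 9.34 V

Open-circuit: V = 10.7 × 2200/(270 + 2200) = 9.53 V.
With the load, R_g becomes R_g‖R_L = 1852 Ω, so V = 10.7 × 1852/2122 = 9.34 V.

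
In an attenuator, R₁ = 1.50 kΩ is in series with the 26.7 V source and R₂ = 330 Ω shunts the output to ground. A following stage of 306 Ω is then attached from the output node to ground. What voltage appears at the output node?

The load sits in parallel with R₂: R₂‖R_L = (330 × 306) / (330 + 306) = 158.8 Ω.
V_out = 26.7 × 158.8 / (1500 + 158.8) = 26.7 × 158.8/1659 = 2.56 V.
(Unloaded it would have been 4.81 V.)

V_out ≈ 2.56 V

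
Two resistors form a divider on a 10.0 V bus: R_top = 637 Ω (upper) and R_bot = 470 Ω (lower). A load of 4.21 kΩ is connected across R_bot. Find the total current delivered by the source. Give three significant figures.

R_bot‖R_L = 422.8 Ω, so the source sees R_top + R_bot‖R_L = 1060 Ω.
I = 10.0 V / 1060 Ω = 9.44 mA.

I ≈ 9.44 mA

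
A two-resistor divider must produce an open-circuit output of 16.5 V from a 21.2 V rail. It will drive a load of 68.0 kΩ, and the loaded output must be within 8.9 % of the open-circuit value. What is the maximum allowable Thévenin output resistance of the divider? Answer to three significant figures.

Loading drop = R_th/(R_th + R_L) ≤ 0.0890, so R_th ≤ R_L · ε/(1−ε) = 68.0 kΩ × 0.0890/0.9110 = 6.64 kΩ.

R_th ≤ 6.64 kΩ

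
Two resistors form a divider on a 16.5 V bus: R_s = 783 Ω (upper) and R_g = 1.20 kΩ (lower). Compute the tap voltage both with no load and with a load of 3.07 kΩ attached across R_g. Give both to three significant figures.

Unloaded: 9.98 V; loaded: 8.65 V

Open-circuit: V = 16.5 × 1200/(783 + 1200) = 9.98 V.
With the load, R_g becomes R_g‖R_L = 862.8 Ω, so V = 16.5 × 862.8/1646 = 8.65 V.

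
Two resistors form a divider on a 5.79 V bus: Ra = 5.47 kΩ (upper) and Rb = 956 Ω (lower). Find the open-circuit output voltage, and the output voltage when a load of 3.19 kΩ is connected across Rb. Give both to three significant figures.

Unloaded: 0.861 V; loaded: 0.686 V

Open-circuit: V = 5.79 × 956/(5470 + 956) = 0.861 V.
With the load, Rb becomes Rb‖R_L = 735.6 Ω, so V = 5.79 × 735.6/6206 = 0.686 V.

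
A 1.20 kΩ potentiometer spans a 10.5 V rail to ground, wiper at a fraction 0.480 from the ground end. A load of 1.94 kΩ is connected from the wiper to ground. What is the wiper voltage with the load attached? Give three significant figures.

V ≈ 4.37 V

The wiper splits the pot into (1−α)R = 624.0 Ω above and αR = 576.0 Ω below.
Lower section ‖ load = 444.1 Ω.
V_wiper = 10.5 × 444.1/(624.0 + 444.1) = 4.37 V.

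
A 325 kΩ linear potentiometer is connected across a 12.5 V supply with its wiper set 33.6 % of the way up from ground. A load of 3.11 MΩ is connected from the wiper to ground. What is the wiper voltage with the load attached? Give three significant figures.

V ≈ 4.10 V

The wiper splits the pot into (1−α)R = 215.8 kΩ above and αR = 109.2 kΩ below.
Lower section ‖ load = 105.5 kΩ.
V_wiper = 12.5 × 105.5/(215.8 + 105.5) = 4.10 V.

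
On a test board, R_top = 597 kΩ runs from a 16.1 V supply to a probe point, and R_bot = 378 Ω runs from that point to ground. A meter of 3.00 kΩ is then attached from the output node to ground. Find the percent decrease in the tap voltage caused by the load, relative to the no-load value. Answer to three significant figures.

11.2 %

The divider's output (Thévenin) resistance is R_top‖R_bot = 377.8 Ω.
Fractional drop under load = R_th/(R_th + R_L) = 377.8 / (377.8 + 3000) = 0.1118.
So the output falls by 11.2 %.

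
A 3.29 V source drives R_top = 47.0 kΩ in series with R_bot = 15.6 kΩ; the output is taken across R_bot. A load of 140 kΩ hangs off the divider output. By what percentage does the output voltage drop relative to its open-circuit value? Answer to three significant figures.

The divider's output (Thévenin) resistance is R_top‖R_bot = 11.71 kΩ.
Fractional drop under load = R_th/(R_th + R_L) = 11.71 / (11.71 + 140) = 0.07720.
So the output falls by 7.72 %.

7.72 %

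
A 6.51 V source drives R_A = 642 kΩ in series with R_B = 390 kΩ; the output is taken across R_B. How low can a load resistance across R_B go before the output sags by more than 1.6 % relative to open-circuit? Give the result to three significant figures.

Output resistance R_th = R_A‖R_B = (642 × 390)/1032 = 242.6 kΩ.
The fractional drop is R_th/(R_th + R_L); requiring this ≤ 0.0160 gives R_L ≥ R_th(1/0.0160 − 1) = 242.6 × 61.50 = 14.9 MΩ.

R_L(min) ≈ 14.9 MΩ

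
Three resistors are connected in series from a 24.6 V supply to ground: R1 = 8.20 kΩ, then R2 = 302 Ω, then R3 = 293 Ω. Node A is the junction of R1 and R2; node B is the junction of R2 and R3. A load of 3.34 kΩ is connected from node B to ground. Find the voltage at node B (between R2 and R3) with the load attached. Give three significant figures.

At node B, R3 is in parallel with the load: R3‖R_L = 269.4 Ω.
Below node A the resistance is R2 + (R3‖R_L) = 571.4 Ω, so V_A = 24.6 × 571.4/8771 = 1.602 V.
Then V_B = V_A × (R3‖R_L)/(R2 + R3‖R_L) = 1.602 × 269.4/571.4 = 0.755 V.

V ≈ 0.755 V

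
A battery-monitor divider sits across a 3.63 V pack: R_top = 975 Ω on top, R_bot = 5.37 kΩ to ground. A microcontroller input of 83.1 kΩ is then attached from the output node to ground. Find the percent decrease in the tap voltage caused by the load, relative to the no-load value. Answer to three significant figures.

The divider's output (Thévenin) resistance is R_top‖R_bot = 825.2 Ω.
Fractional drop under load = R_th/(R_th + R_L) = 825.2 / (825.2 + 83100) = 0.009832.
So the output falls by 0.983 %.

0.983 %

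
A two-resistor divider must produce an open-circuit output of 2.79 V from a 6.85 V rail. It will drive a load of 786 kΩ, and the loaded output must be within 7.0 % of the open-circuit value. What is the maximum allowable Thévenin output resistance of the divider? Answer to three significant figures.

R_th ≤ 59.2 kΩ

Loading drop = R_th/(R_th + R_L) ≤ 0.0700, so R_th ≤ R_L · ε/(1−ε) = 786 kΩ × 0.0700/0.9300 = 59.2 kΩ.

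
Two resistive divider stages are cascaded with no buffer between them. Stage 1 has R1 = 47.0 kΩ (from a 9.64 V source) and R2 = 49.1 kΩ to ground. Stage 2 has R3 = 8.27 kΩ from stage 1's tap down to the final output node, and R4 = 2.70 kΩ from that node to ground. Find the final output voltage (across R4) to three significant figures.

Stage 2 presents R3+R4 = 10.97 kΩ as a load on stage 1's tap.
Stage 1's lower leg becomes R2‖(R3+R4) = 8.967 kΩ, so V_mid = 9.64 × 8.967/55.97 = 1.544 V.
Stage 2 is itself unloaded: V_out = V_mid × R4/(R3+R4) = 1.544 × 2.70/10.97 = 0.380 V.

V_out ≈ 0.380 V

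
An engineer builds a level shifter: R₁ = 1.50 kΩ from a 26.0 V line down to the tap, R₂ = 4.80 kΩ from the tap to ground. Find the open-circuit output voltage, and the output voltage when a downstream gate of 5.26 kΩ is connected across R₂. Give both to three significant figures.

Unloaded: 19.8 V; loaded: 16.3 V

Open-circuit: V = 26.0 × 4.80/(1.50 + 4.80) = 19.8 V.
With the load, R₂ becomes R₂‖R_L = 2.510 kΩ, so V = 26.0 × 2.510/4.010 = 16.3 V.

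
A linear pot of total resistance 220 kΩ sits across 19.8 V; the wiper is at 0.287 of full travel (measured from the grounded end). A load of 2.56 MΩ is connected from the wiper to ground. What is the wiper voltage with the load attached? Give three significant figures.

V ≈ 5.58 V

The wiper splits the pot into (1−α)R = 156.9 kΩ above and αR = 63.14 kΩ below.
Lower section ‖ load = 61.62 kΩ.
V_wiper = 19.8 × 61.62/(156.9 + 61.62) = 5.58 V.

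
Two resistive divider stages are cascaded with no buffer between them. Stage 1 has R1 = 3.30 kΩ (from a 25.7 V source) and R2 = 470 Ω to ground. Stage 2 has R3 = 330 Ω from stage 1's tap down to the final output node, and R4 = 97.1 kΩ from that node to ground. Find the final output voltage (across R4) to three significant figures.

V_out ≈ 3.18 V

Stage 2 presents R3+R4 = 97430 Ω as a load on stage 1's tap.
Stage 1's lower leg becomes R2‖(R3+R4) = 467.7 Ω, so V_mid = 25.7 × 467.7/3768 = 3.191 V.
Stage 2 is itself unloaded: V_out = V_mid × R4/(R3+R4) = 3.191 × 97100/97430 = 3.18 V.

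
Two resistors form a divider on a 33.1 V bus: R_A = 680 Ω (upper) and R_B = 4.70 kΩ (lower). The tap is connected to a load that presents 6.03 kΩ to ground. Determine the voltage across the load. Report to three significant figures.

The load sits in parallel with R_B: R_B‖R_L = (4700 × 6030) / (4700 + 6030) = 2641 Ω.
V_out = 33.1 × 2641 / (680 + 2641) = 33.1 × 2641/3321 = 26.3 V.

V_out ≈ 26.3 V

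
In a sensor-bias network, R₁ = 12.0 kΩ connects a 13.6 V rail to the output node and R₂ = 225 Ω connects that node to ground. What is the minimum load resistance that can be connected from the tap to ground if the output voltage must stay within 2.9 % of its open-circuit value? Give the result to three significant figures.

R_L(min) ≈ 7.39 kΩ

Output resistance R_th = R₁‖R₂ = (12000 × 225)/12220 = 220.9 Ω.
The fractional drop is R_th/(R_th + R_L); requiring this ≤ 0.0290 gives R_L ≥ R_th(1/0.0290 − 1) = 220.9 × 33.48 = 7.39 kΩ.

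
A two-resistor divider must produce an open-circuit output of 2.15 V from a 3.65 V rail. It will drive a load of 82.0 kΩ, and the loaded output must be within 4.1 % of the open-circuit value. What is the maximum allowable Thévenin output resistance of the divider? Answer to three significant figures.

R_th ≤ 3.51 kΩ

Loading drop = R_th/(R_th + R_L) ≤ 0.0410, so R_th ≤ R_L · ε/(1−ε) = 82.0 kΩ × 0.0410/0.9590 = 3.51 kΩ.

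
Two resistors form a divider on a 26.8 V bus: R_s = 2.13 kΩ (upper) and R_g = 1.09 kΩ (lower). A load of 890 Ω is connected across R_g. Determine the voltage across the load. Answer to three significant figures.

V_out ≈ 5.01 V

The load sits in parallel with R_g: R_g‖R_L = (1090 × 890) / (1090 + 890) = 489.9 Ω.
V_out = 26.8 × 489.9 / (2130 + 489.9) = 26.8 × 489.9/2620 = 5.01 V.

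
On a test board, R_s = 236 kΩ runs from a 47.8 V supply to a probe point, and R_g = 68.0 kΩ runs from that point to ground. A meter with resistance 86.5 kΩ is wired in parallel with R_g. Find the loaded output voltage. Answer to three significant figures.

V_out ≈ 6.64 V

The load sits in parallel with R_g: R_g‖R_L = (68.0 × 86.5) / (68.0 + 86.5) = 38.07 kΩ.
V_out = 47.8 × 38.07 / (236 + 38.07) = 47.8 × 38.07/274.1 = 6.64 V.
(Unloaded it would have been 10.7 V.)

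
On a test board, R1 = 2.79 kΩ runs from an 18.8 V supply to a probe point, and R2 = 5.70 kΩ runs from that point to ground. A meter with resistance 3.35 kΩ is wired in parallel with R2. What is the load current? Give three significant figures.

R2‖R_L = 2.110 kΩ; V_out = 18.8 × 2.110/4.900 = 8.095 V.
I_L = V_out / R_L = 8.095 / 3.35 kΩ = 2.42 mA.

I_L ≈ 2.42 mA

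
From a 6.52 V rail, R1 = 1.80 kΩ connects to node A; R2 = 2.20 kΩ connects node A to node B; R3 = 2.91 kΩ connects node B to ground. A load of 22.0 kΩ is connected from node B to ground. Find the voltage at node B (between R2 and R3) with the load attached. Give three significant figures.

At node B, R3 is in parallel with the load: R3‖R_L = 2.570 kΩ.
Below node A the resistance is R2 + (R3‖R_L) = 4.770 kΩ, so V_A = 6.52 × 4.770/6.570 = 4.734 V.
Then V_B = V_A × (R3‖R_L)/(R2 + R3‖R_L) = 4.734 × 2.570/4.770 = 2.55 V.

V ≈ 2.55 V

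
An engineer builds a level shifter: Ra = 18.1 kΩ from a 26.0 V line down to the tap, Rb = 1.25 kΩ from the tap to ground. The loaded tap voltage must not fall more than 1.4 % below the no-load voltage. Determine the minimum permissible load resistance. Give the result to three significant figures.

Output resistance R_th = Ra‖Rb = (18.1 × 1.25)/19.35 = 1.169 kΩ.
The fractional drop is R_th/(R_th + R_L); requiring this ≤ 0.0140 gives R_L ≥ R_th(1/0.0140 − 1) = 1.169 × 70.43 = 82.3 kΩ.

R_L(min) ≈ 82.3 kΩ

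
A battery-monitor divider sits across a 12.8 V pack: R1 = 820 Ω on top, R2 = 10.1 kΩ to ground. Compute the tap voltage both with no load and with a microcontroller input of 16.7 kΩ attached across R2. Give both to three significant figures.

Unloaded: 11.8 V; loaded: 11.3 V

Open-circuit: V = 12.8 × 10100/(820 + 10100) = 11.8 V.
With the load, R2 becomes R2‖R_L = 6294 Ω, so V = 12.8 × 6294/7114 = 11.3 V.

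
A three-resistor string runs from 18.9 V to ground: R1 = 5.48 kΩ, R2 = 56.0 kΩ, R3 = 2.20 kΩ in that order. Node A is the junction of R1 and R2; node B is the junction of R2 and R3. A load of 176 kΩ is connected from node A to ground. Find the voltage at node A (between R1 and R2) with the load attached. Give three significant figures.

V ≈ 16.8 V

Below node A the series string R2+R3 = 58.20 kΩ sits in parallel with the 176 kΩ load: 43.74 kΩ.
V_A = 18.9 × 43.74/(5.48 + 43.74) = 16.8 V.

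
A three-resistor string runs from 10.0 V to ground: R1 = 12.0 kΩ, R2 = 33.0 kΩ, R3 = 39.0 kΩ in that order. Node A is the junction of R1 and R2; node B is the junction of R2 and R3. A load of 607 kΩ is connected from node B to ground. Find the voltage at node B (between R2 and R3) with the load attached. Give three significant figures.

At node B, R3 is in parallel with the load: R3‖R_L = 36.65 kΩ.
Below node A the resistance is R2 + (R3‖R_L) = 69.65 kΩ, so V_A = 10.0 × 69.65/81.65 = 8.530 V.
Then V_B = V_A × (R3‖R_L)/(R2 + R3‖R_L) = 8.530 × 36.65/69.65 = 4.49 V.

V ≈ 4.49 V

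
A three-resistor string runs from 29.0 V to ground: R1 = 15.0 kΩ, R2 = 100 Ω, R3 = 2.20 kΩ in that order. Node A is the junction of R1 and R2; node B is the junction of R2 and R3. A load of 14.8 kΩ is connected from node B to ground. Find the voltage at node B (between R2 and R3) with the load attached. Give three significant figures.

At node B, R3 is in parallel with the load: R3‖R_L = 1915 Ω.
Below node A the resistance is R2 + (R3‖R_L) = 2015 Ω, so V_A = 29.0 × 2015/17020 = 3.435 V.
Then V_B = V_A × (R3‖R_L)/(R2 + R3‖R_L) = 3.435 × 1915/2015 = 3.26 V.

V ≈ 3.26 V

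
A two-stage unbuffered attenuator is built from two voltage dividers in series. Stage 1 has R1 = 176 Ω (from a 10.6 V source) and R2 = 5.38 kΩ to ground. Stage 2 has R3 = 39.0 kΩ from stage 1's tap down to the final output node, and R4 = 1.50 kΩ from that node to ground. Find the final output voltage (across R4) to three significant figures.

Stage 2 presents R3+R4 = 40500 Ω as a load on stage 1's tap.
Stage 1's lower leg becomes R2‖(R3+R4) = 4749 Ω, so V_mid = 10.6 × 4749/4925 = 10.22 V.
Stage 2 is itself unloaded: V_out = V_mid × R4/(R3+R4) = 10.22 × 1500/40500 = 0.379 V.

V_out ≈ 0.379 V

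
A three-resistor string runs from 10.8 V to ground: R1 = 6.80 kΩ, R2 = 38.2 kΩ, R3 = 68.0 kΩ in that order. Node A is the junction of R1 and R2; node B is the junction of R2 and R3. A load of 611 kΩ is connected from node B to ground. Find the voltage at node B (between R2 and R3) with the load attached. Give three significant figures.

At node B, R3 is in parallel with the load: R3‖R_L = 61.19 kΩ.
Below node A the resistance is R2 + (R3‖R_L) = 99.39 kΩ, so V_A = 10.8 × 99.39/106.2 = 10.11 V.
Then V_B = V_A × (R3‖R_L)/(R2 + R3‖R_L) = 10.11 × 61.19/99.39 = 6.22 V.

V ≈ 6.22 V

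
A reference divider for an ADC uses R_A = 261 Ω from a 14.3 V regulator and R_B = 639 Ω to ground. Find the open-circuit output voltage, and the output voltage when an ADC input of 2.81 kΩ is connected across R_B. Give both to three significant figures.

Unloaded: 10.2 V; loaded: 9.52 V

Open-circuit: V = 14.3 × 639/(261 + 639) = 10.2 V.
With the load, R_B becomes R_B‖R_L = 520.6 Ω, so V = 14.3 × 520.6/781.6 = 9.52 V.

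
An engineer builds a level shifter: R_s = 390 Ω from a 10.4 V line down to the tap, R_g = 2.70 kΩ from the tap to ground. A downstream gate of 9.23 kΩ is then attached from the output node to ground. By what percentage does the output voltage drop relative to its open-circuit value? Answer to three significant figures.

3.56 %

The divider's output (Thévenin) resistance is R_s‖R_g = 340.8 Ω.
Fractional drop under load = R_th/(R_th + R_L) = 340.8 / (340.8 + 9230) = 0.03561.
So the output falls by 3.56 %.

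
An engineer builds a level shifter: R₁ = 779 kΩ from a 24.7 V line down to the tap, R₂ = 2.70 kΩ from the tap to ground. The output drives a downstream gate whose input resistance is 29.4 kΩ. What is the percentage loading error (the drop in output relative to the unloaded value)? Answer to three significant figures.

Unloaded V = 24.7 × 2.70/781.7 = 0.085314 V.
Loaded: R₂‖R_L = 2.473 kΩ, giving V = 24.7 × 2.473/781.5 = 0.078161 V.
Drop = (0.085314 − 0.078161) / 0.085314 = 8.38 %.

8.38 %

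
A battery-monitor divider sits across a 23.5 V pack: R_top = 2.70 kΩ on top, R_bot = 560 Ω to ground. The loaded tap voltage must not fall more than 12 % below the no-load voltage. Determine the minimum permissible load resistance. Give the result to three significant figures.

R_L(min) ≈ 3.40 kΩ

Output resistance R_th = R_top‖R_bot = (2700 × 560)/3260 = 463.8 Ω.
The fractional drop is R_th/(R_th + R_L); requiring this ≤ 0.120 gives R_L ≥ R_th(1/0.120 − 1) = 463.8 × 7.333 = 3.40 kΩ.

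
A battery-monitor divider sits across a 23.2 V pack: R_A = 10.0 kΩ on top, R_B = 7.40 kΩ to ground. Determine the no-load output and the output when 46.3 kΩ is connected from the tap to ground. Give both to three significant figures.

Open-circuit: V = 23.2 × 7.40/(10.0 + 7.40) = 9.87 V.
With the load, R_B becomes R_B‖R_L = 6.380 kΩ, so V = 23.2 × 6.380/16.38 = 9.04 V.

Unloaded: 9.87 V; loaded: 9.04 V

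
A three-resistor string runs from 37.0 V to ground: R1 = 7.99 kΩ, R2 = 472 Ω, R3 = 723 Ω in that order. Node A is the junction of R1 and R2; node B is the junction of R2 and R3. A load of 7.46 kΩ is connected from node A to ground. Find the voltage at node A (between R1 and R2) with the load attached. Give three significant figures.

Below node A the series string R2+R3 = 1195 Ω sits in parallel with the 7460 Ω load: 1030 Ω.
V_A = 37.0 × 1030/(7990 + 1030) = 4.23 V.

V ≈ 4.23 V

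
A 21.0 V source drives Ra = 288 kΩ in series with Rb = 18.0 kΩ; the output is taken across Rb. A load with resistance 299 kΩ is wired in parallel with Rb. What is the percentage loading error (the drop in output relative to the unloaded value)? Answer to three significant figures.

The divider's output (Thévenin) resistance is Ra‖Rb = 16.94 kΩ.
Fractional drop under load = R_th/(R_th + R_L) = 16.94 / (16.94 + 299) = 0.05362.
So the output falls by 5.36 %.

5.36 %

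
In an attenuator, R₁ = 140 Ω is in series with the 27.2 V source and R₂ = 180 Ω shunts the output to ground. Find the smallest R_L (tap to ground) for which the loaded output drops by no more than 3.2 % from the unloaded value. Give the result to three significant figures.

Output resistance R_th = R₁‖R₂ = (140 × 180)/320.0 = 78.75 Ω.
The fractional drop is R_th/(R_th + R_L); requiring this ≤ 0.0320 gives R_L ≥ R_th(1/0.0320 − 1) = 78.75 × 30.25 = 2.38 kΩ.

R_L(min) ≈ 2.38 kΩ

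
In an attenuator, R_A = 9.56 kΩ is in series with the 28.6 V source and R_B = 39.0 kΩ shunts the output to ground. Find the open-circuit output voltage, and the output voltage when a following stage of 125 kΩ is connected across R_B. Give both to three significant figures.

Unloaded: 23.0 V; loaded: 21.6 V

Open-circuit: V = 28.6 × 39.0/(9.56 + 39.0) = 23.0 V.
With the load, R_B becomes R_B‖R_L = 29.73 kΩ, so V = 28.6 × 29.73/39.29 = 21.6 V.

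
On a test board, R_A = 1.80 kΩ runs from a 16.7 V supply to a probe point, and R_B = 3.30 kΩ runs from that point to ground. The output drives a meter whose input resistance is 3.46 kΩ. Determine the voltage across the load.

The load sits in parallel with R_B: R_B‖R_L = (3.30 × 3.46) / (3.30 + 3.46) = 1.689 kΩ.
V_out = 16.7 × 1.689 / (1.80 + 1.689) = 16.7 × 1.689/3.489 = 8.08 V.

V_out ≈ 8.08 V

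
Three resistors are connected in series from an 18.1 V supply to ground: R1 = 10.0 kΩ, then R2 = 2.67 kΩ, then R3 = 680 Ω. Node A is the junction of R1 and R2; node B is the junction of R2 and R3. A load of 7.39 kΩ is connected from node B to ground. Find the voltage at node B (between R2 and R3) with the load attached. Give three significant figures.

V ≈ 0.848 V

At node B, R3 is in parallel with the load: R3‖R_L = 622.7 Ω.
Below node A the resistance is R2 + (R3‖R_L) = 3293 Ω, so V_A = 18.1 × 3293/13290 = 4.484 V.
Then V_B = V_A × (R3‖R_L)/(R2 + R3‖R_L) = 4.484 × 622.7/3293 = 0.848 V.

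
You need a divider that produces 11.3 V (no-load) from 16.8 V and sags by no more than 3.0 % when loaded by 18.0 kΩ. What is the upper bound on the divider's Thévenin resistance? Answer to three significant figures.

Loading drop = R_th/(R_th + R_L) ≤ 0.0300, so R_th ≤ R_L · ε/(1−ε) = 18.0 kΩ × 0.0300/0.9700 = 557 Ω.

R_th ≤ 557 Ω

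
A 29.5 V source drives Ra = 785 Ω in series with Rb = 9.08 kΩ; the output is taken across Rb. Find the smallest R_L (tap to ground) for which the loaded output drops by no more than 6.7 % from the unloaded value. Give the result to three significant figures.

Output resistance R_th = Ra‖Rb = (785 × 9080)/9865 = 722.5 Ω.
The fractional drop is R_th/(R_th + R_L); requiring this ≤ 0.0670 gives R_L ≥ R_th(1/0.0670 − 1) = 722.5 × 13.93 = 10.1 kΩ.

R_L(min) ≈ 10.1 kΩ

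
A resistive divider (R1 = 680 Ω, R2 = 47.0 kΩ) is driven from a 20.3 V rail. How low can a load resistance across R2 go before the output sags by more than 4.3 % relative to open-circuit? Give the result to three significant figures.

R_L(min) ≈ 14.9 kΩ

Output resistance R_th = R1‖R2 = (680 × 47000)/47680 = 670.3 Ω.
The fractional drop is R_th/(R_th + R_L); requiring this ≤ 0.0430 gives R_L ≥ R_th(1/0.0430 − 1) = 670.3 × 22.26 = 14.9 kΩ.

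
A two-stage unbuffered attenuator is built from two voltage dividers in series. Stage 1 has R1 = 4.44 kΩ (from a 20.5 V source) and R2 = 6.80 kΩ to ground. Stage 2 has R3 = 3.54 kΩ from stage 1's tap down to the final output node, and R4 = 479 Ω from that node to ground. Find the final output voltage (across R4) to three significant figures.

V_out ≈ 0.886 V

Stage 2 presents R3+R4 = 4019 Ω as a load on stage 1's tap.
Stage 1's lower leg becomes R2‖(R3+R4) = 2526 Ω, so V_mid = 20.5 × 2526/6966 = 7.434 V.
Stage 2 is itself unloaded: V_out = V_mid × R4/(R3+R4) = 7.434 × 479/4019 = 0.886 V.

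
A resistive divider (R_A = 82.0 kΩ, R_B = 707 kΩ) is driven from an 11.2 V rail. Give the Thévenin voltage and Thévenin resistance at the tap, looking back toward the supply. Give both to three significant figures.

V_th is the open-circuit tap voltage: 11.2 × 707/(82.0 + 707) = 10.0 V.
With the supply zeroed, R_A and R_B appear in parallel from the tap: R_th = R_A‖R_B = (82.0 × 707)/789.0 = 73.5 kΩ.

V_th = 10.0 V, R_th = 73.5 kΩ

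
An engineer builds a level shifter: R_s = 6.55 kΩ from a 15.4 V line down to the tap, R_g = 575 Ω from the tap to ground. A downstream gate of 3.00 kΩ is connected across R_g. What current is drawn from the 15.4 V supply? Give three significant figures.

I ≈ 2.19 mA

R_g‖R_L = 482.5 Ω, so the source sees R_s + R_g‖R_L = 7033 Ω.
I = 15.4 V / 7033 Ω = 2.19 mA.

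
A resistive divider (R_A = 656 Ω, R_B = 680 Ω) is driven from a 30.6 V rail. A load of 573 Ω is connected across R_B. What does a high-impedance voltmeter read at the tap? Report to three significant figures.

V_out ≈ 9.84 V

The load sits in parallel with R_B: R_B‖R_L = (680 × 573) / (680 + 573) = 311.0 Ω.
V_out = 30.6 × 311.0 / (656 + 311.0) = 30.6 × 311.0/967.0 = 9.84 V.
(Unloaded it would have been 15.6 V.)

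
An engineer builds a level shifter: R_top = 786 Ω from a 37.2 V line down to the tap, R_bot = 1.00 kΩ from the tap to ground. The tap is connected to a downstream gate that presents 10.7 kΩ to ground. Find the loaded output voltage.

The load sits in parallel with R_bot: R_bot‖R_L = (1000 × 10700) / (1000 + 10700) = 914.5 Ω.
V_out = 37.2 × 914.5 / (786 + 914.5) = 37.2 × 914.5/1701 = 20.0 V.

V_out ≈ 20.0 V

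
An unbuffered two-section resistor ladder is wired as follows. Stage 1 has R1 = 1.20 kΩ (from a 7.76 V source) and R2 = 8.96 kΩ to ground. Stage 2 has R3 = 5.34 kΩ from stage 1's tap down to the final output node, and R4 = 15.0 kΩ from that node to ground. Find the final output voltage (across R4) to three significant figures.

Stage 2 presents R3+R4 = 20.34 kΩ as a load on stage 1's tap.
Stage 1's lower leg becomes R2‖(R3+R4) = 6.220 kΩ, so V_mid = 7.76 × 6.220/7.420 = 6.505 V.
Stage 2 is itself unloaded: V_out = V_mid × R4/(R3+R4) = 6.505 × 15.0/20.34 = 4.80 V.

V_out ≈ 4.80 V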